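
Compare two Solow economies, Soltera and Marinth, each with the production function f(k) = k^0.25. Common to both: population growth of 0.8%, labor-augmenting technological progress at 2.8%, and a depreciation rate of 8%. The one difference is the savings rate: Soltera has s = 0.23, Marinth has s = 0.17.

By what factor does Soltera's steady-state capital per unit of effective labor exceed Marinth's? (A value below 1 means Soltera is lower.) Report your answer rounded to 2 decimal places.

k*_S / k*_M ≈ 1.50

Steady-state k* = [s/(n + g + δ)]^(1/(1−α)), so the ratio is [ (s_S/(n + g + δ)_S) / (s_M/(n + g + δ)_M) ]^1.3333.
s_S/(n + g + δ)_S = 0.23/0.116 = 1.9828; s_M/(n + g + δ)_M = 0.17/0.116 = 1.4655.
Ratio = (1.9828/1.4655)^1.3333 = 1.3530^1.3333 ≈ 1.4964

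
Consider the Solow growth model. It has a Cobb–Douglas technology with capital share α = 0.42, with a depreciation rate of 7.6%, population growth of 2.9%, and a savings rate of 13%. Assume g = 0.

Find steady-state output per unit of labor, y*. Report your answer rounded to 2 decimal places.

y* = 1.17

Steady state requires s·f(k) = (n + δ)·k, i.e. s·k^α = (n + δ)·k.
Rearranging, k^(1−α) = s / (n + δ).
k^0.58 = 0.13 / (0.029 + 0.076) = 0.13 / 0.105 = 1.2381
k* = 1.2381^(1/0.58) ≈ 1.4452
y* = (k*)^α = 1.4452^0.42 ≈ 1.1673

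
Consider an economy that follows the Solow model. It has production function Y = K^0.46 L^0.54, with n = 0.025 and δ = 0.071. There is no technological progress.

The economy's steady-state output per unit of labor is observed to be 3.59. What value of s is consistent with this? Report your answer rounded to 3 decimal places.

At the steady state, Δk = 0, so s·k^α = (n + δ)·k.
Since y* = [s/(n + δ)]^(α/(1−α)), we have s/(n + δ) = (y*)^((1−α)/α) = 3.59^1.1739 = 4.4836.
Therefore s = 4.4836 × (n + δ) = 4.4836 × 0.096 = 0.4304.

s ≈ 0.430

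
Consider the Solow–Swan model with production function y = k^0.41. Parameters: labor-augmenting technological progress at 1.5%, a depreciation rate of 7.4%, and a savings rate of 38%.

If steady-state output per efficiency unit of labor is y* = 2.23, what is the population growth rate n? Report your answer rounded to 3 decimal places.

In steady state, investment equals break-even investment: s·k^α = (n + g + δ)·k.
Since y* = [s/(n + g + δ)]^(α/(1−α)), we have s/(n + g + δ) = (y*)^((1−α)/α) = 2.23^1.439 = 3.1711.
Therefore n + g + δ = s / 3.1711 = 0.38 / 3.1711 = 0.1198, so n = 0.1198 − 0.089 = 0.0308.

n ≈ 0.031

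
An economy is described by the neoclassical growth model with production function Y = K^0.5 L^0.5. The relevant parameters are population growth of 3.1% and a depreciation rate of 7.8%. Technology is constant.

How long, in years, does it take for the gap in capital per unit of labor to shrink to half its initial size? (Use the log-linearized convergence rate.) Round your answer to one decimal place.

t_½ ≈ 12.7 years

Near the steady state the convergence rate is λ = (1 − α)(n + δ).
λ = (1 − 0.5) × 0.109 = 0.5 × 0.109 = 0.0545
Half-life = ln 2 / λ = 0.6931 / 0.0545 ≈ 12.72 years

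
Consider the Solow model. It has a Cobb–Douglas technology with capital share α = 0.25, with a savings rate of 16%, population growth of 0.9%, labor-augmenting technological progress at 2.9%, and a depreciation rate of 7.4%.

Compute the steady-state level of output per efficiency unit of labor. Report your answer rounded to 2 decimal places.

Steady state requires s·f(k) = (n + g + δ)·k, i.e. s·k^α = (n + g + δ)·k.
Rearranging, k^(1−α) = s / (n + g + δ).
k^0.75 = 0.16 / (0.009 + 0.029 + 0.074) = 0.16 / 0.112 = 1.4286
k* = 1.4286^(1/0.75) ≈ 1.6090
y* = (k*)^α = 1.6090^0.25 ≈ 1.1263

y* = 1.13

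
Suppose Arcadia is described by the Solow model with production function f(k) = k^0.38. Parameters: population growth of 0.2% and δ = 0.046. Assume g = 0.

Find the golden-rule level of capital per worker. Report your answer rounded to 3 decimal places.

k_gold ≈ 28.136

The golden rule sets f'(k) = n + δ, i.e. α·k^(α−1) = n + δ.
So k^(1−α) = α / (n + δ) = 0.38 / 0.048 = 7.9167.
k_gold = 7.9167^(1/0.62) ≈ 28.1362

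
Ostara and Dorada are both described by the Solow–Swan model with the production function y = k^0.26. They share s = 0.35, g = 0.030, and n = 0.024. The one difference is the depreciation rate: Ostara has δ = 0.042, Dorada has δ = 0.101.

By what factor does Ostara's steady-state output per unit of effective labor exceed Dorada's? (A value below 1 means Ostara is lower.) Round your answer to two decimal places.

y*_O / y*_D ≈ 1.18

Steady-state y* = [s/(n + g + δ)]^(α/(1−α)), so the ratio is [ (s_O/(n + g + δ)_O) / (s_D/(n + g + δ)_D) ]^0.3514.
s_O/(n + g + δ)_O = 0.35/0.096 = 3.6458; s_D/(n + g + δ)_D = 0.35/0.155 = 2.2581.
Ratio = (3.6458/2.2581)^0.3514 = 1.6145^0.3514 ≈ 1.1833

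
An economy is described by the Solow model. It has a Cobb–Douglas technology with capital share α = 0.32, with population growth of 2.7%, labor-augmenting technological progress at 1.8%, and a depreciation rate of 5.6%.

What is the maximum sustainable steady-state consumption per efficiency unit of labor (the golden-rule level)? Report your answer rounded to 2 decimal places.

c_gold ≈ 1.17

At the golden rule, f'(k) = n + g + δ, so α·k^(α−1) = n + g + δ and k_gold = (α/(n + g + δ))^(1/(1−α)).
k_gold = (0.32/0.101)^(1/0.68) = 3.1683^1.4706 ≈ 5.4515
c_gold = f(k_gold) − (n + g + δ)·k_gold = 1.7206 − 0.101×5.4515 ≈ 1.1700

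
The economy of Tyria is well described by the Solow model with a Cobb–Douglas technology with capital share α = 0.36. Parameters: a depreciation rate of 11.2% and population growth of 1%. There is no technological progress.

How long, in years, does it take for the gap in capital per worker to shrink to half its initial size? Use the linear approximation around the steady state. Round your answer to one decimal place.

Near the steady state the convergence rate is λ = (1 − α)(n + δ).
λ = (1 − 0.36) × 0.122 = 0.64 × 0.122 = 0.07808
Half-life = ln 2 / λ = 0.6931 / 0.07808 ≈ 8.88 years

about 8.9 years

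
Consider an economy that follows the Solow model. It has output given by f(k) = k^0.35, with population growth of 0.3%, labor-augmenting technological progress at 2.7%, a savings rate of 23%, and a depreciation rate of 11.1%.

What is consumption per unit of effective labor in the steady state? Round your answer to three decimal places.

c* = 1.002

At the steady state, Δk = 0, so s·k^α = (n + g + δ)·k.
Dividing both sides by k: k^(1−α) = s / (n + g + δ).
k^0.65 = 0.23 / (0.003 + 0.027 + 0.111) = 0.23 / 0.141 = 1.6312
k* = 1.6312^(1/0.65) ≈ 2.1229
y* = (k*)^α = 2.1229^0.35 ≈ 1.3014
c* = (1 − s)·y* = (1 − 0.23) × 1.3014 ≈ 1.0021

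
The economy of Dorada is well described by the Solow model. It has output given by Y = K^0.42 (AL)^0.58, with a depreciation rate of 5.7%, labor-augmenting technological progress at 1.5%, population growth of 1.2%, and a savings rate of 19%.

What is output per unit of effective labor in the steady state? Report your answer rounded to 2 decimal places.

y* = 1.81

In steady state, investment equals break-even investment: s·k^α = (n + g + δ)·k.
Rearranging, k^(1−α) = s / (n + g + δ).
k^0.58 = 0.19 / (0.012 + 0.015 + 0.057) = 0.19 / 0.084 = 2.2619
k* = 2.2619^(1/0.58) ≈ 4.0847
y* = (k*)^α = 4.0847^0.42 ≈ 1.8059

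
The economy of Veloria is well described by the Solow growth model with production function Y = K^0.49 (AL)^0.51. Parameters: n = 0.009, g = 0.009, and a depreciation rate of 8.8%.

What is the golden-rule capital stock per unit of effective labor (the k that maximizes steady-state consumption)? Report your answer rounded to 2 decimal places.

The golden rule sets f'(k) = n + g + δ, i.e. α·k^(α−1) = n + g + δ.
So k^(1−α) = α / (n + g + δ) = 0.49 / 0.106 = 4.6226.
k_gold = 4.6226^(1/0.51) ≈ 20.1233

k_gold ≈ 20.12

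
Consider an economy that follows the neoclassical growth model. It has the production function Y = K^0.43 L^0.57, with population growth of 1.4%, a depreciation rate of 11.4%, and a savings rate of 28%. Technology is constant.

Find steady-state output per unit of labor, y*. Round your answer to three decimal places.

At the steady state, Δk = 0, so s·k^α = (n + δ)·k.
Rearranging, k^(1−α) = s / (n + δ).
k^0.57 = 0.28 / (0.014 + 0.114) = 0.28 / 0.128 = 2.1875
k* = 2.1875^(1/0.57) ≈ 3.9482
y* = (k*)^α = 3.9482^0.43 ≈ 1.8049

y* = 1.805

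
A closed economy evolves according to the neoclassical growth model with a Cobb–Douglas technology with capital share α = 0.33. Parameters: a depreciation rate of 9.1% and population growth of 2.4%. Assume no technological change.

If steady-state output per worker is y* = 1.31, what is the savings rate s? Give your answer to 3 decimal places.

s ≈ 0.199

Steady state requires s·f(k) = (n + δ)·k, i.e. s·k^α = (n + δ)·k.
Since y* = [s/(n + δ)]^(α/(1−α)), we have s/(n + δ) = (y*)^((1−α)/α) = 1.31^2.0303 = 1.7302.
Therefore s = 1.7302 × (n + δ) = 1.7302 × 0.115 = 0.1990.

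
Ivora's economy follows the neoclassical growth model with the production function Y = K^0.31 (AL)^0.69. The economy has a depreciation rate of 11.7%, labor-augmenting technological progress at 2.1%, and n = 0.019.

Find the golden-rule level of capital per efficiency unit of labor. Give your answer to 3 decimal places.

The golden rule sets f'(k) = n + g + δ, i.e. α·k^(α−1) = n + g + δ.
So k^(1−α) = α / (n + g + δ) = 0.31 / 0.157 = 1.9745.
k_gold = 1.9745^(1/0.69) ≈ 2.6804

k_gold ≈ 2.680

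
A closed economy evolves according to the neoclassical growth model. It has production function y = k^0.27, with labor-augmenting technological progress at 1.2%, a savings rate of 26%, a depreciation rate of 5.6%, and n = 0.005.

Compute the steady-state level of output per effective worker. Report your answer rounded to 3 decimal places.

y* ≈ 1.600

Steady state requires s·f(k) = (n + g + δ)·k, i.e. s·k^α = (n + g + δ)·k.
Dividing both sides by k: k^(1−α) = s / (n + g + δ).
k^0.73 = 0.26 / (0.005 + 0.012 + 0.056) = 0.26 / 0.073 = 3.5616
k* = 3.5616^(1/0.73) ≈ 5.6974
y* = (k*)^α = 5.6974^0.27 ≈ 1.5997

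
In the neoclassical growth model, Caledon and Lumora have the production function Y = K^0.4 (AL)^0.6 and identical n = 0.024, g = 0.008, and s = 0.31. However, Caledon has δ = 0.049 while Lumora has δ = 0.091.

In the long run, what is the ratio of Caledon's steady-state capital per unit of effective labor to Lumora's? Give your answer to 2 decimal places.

ratio ≈ 2.01

Steady-state k* = [s/(n + g + δ)]^(1/(1−α)), so the ratio is [ (s_C/(n + g + δ)_C) / (s_L/(n + g + δ)_L) ]^1.6667.
s_C/(n + g + δ)_C = 0.31/0.081 = 3.8272; s_L/(n + g + δ)_L = 0.31/0.123 = 2.5203.
Ratio = (3.8272/2.5203)^1.6667 = 1.5185^1.6667 ≈ 2.0062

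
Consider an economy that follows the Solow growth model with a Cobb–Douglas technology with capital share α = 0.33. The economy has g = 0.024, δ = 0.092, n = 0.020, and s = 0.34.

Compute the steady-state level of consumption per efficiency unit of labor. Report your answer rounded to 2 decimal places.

c* ≈ 1.04

Steady state requires s·f(k) = (n + g + δ)·k, i.e. s·k^α = (n + g + δ)·k.
Rearranging, k^(1−α) = s / (n + g + δ).
k^0.67 = 0.34 / (0.020 + 0.024 + 0.092) = 0.34 / 0.136 = 2.5000
k* = 2.5000^(1/0.67) ≈ 3.9259
y* = (k*)^α = 3.9259^0.33 ≈ 1.5704
c* = (1 − s)·y* = (1 − 0.34) × 1.5704 ≈ 1.0365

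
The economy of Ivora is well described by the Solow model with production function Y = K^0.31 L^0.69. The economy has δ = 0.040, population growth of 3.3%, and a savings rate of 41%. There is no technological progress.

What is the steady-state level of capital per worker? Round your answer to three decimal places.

Steady state requires s·f(k) = (n + δ)·k, i.e. s·k^α = (n + δ)·k.
Rearranging, k^(1−α) = s / (n + δ).
k^0.69 = 0.41 / (0.033 + 0.040) = 0.41 / 0.073 = 5.6164
k* = 5.6164^(1/0.69) ≈ 12.1947

k* = 12.195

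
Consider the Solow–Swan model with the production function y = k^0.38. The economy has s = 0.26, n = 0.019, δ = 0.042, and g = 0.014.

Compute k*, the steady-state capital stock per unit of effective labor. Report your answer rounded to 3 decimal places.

k* ≈ 7.427

In steady state, investment equals break-even investment: s·k^α = (n + g + δ)·k.
Dividing both sides by k: k^(1−α) = s / (n + g + δ).
k^0.62 = 0.26 / (0.019 + 0.014 + 0.042) = 0.26 / 0.075 = 3.4667
k* = 3.4667^(1/0.62) ≈ 7.4273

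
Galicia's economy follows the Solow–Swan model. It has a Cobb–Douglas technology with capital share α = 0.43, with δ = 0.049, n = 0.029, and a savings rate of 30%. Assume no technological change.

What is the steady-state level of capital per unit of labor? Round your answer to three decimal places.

Steady state requires s·f(k) = (n + δ)·k, i.e. s·k^α = (n + δ)·k.
Rearranging, k^(1−α) = s / (n + δ).
k^0.57 = 0.30 / (0.029 + 0.049) = 0.30 / 0.078 = 3.8462
k* = 3.8462^(1/0.57) ≈ 10.6260

k* ≈ 10.626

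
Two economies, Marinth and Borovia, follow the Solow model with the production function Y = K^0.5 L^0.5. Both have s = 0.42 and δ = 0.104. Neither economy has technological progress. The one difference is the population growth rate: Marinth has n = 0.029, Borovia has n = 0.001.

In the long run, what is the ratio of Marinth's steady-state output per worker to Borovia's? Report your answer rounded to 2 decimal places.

ratio ≈ 0.79

Steady-state y* = [s/(n + δ)]^(α/(1−α)), so the ratio is [ (s_M/(n + δ)_M) / (s_B/(n + δ)_B) ]^1.
s_M/(n + δ)_M = 0.42/0.133 = 3.1579; s_B/(n + δ)_B = 0.42/0.105 = 4.0000.
Ratio = (3.1579/4.0000)^1 = 0.7895^1 ≈ 0.7895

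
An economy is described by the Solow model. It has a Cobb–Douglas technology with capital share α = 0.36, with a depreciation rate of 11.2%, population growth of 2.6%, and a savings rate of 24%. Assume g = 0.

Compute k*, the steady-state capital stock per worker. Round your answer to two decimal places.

k* ≈ 2.37

Steady state requires s·f(k) = (n + δ)·k, i.e. s·k^α = (n + δ)·k.
Rearranging, k^(1−α) = s / (n + δ).
k^0.64 = 0.24 / (0.026 + 0.112) = 0.24 / 0.138 = 1.7391
k* = 1.7391^(1/0.64) ≈ 2.3741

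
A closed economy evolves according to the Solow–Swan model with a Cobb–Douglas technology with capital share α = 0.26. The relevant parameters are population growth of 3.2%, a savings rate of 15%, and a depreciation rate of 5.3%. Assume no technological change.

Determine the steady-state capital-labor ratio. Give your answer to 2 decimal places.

k* ≈ 2.15

At the steady state, Δk = 0, so s·k^α = (n + δ)·k.
Rearranging, k^(1−α) = s / (n + δ).
k^0.74 = 0.15 / (0.032 + 0.053) = 0.15 / 0.085 = 1.7647
k* = 1.7647^(1/0.74) ≈ 2.1545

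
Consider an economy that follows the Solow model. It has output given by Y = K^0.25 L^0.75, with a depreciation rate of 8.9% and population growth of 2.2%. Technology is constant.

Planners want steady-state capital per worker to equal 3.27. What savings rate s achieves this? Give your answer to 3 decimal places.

Steady state requires s·f(k) = (n + δ)·k, i.e. s·k^α = (n + δ)·k.
So s / (n + δ) = (k*)^(1−α) = 3.27^0.75 = 2.4317.
Therefore s = 2.4317 × (n + δ) = 2.4317 × 0.111 = 0.2699.

s ≈ 0.270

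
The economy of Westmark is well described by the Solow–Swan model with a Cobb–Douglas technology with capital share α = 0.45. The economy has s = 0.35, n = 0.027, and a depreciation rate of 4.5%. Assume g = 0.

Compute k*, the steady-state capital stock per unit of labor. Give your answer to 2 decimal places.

At the steady state, Δk = 0, so s·k^α = (n + δ)·k.
Rearranging, k^(1−α) = s / (n + δ).
k^0.55 = 0.35 / (0.027 + 0.045) = 0.35 / 0.072 = 4.8611
k* = 4.8611^(1/0.55) ≈ 17.7259

k* = 17.73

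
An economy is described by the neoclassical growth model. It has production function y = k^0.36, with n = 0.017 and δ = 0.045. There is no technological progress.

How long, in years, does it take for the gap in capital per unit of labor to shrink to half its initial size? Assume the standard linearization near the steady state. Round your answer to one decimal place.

half-life ≈ 17.5 years

Near the steady state the convergence rate is λ = (1 − α)(n + δ).
λ = (1 − 0.36) × 0.062 = 0.64 × 0.062 = 0.03968
Half-life = ln 2 / λ = 0.6931 / 0.03968 ≈ 17.47 years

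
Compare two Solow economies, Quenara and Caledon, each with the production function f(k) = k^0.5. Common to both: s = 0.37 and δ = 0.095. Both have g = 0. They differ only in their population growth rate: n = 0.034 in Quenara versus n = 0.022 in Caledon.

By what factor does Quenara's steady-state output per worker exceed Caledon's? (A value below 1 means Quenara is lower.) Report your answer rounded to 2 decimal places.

ratio ≈ 0.91

Steady-state y* = [s/(n + δ)]^(α/(1−α)), so the ratio is [ (s_Q/(n + δ)_Q) / (s_C/(n + δ)_C) ]^1.
s_Q/(n + δ)_Q = 0.37/0.129 = 2.8682; s_C/(n + δ)_C = 0.37/0.117 = 3.1624.
Ratio = (2.8682/3.1624)^1 = 0.9070^1 ≈ 0.9070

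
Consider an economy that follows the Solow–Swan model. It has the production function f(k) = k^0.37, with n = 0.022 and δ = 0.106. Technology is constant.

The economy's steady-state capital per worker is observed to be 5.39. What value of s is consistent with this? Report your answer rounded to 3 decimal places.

Steady state requires s·f(k) = (n + δ)·k, i.e. s·k^α = (n + δ)·k.
So s / (n + δ) = (k*)^(1−α) = 5.39^0.63 = 2.8900.
Therefore s = 2.8900 × (n + δ) = 2.8900 × 0.128 = 0.3699.

s ≈ 0.370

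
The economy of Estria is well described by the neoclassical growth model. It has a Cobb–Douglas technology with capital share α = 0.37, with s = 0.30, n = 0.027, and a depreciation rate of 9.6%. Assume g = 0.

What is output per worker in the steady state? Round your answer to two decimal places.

In steady state, investment equals break-even investment: s·k^α = (n + δ)·k.
Dividing both sides by k: k^(1−α) = s / (n + δ).
k^0.63 = 0.30 / (0.027 + 0.096) = 0.30 / 0.123 = 2.4390
k* = 2.4390^(1/0.63) ≈ 4.1174
y* = (k*)^α = 4.1174^0.37 ≈ 1.6881

y* = 1.69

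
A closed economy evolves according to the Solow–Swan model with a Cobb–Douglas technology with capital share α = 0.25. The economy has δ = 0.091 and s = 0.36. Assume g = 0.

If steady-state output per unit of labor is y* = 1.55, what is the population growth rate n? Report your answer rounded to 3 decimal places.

In steady state, investment equals break-even investment: s·k^α = (n + δ)·k.
Since y* = [s/(n + δ)]^(α/(1−α)), we have s/(n + δ) = (y*)^((1−α)/α) = 1.55^3 = 3.7239.
Therefore n + δ = s / 3.7239 = 0.36 / 3.7239 = 0.0967, so n = 0.0967 − 0.091 = 0.0057.

n ≈ 0.006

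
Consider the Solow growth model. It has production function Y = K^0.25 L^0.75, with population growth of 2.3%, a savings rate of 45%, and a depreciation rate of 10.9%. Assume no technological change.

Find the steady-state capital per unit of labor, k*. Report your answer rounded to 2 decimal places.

Steady state requires s·f(k) = (n + δ)·k, i.e. s·k^α = (n + δ)·k.
Rearranging, k^(1−α) = s / (n + δ).
k^0.75 = 0.45 / (0.023 + 0.109) = 0.45 / 0.132 = 3.4091
k* = 3.4091^(1/0.75) ≈ 5.1308

k* ≈ 5.13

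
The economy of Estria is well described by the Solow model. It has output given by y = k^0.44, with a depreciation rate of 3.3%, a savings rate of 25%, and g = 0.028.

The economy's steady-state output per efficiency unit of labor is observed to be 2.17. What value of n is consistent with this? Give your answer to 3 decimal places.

At the steady state, Δk = 0, so s·k^α = (n + g + δ)·k.
Since y* = [s/(n + g + δ)]^(α/(1−α)), we have s/(n + g + δ) = (y*)^((1−α)/α) = 2.17^1.2727 = 2.6805.
Therefore n + g + δ = s / 2.6805 = 0.25 / 2.6805 = 0.0933, so n = 0.0933 − 0.061 = 0.0323.

n ≈ 0.032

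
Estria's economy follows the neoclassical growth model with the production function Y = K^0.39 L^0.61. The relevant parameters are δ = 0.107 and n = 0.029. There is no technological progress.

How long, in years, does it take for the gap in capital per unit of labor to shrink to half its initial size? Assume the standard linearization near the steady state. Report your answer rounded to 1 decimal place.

Near the steady state the convergence rate is λ = (1 − α)(n + δ).
λ = (1 − 0.39) × 0.136 = 0.61 × 0.136 = 0.08296
Half-life = ln 2 / λ = 0.6931 / 0.08296 ≈ 8.35 years

half-life ≈ 8.4 years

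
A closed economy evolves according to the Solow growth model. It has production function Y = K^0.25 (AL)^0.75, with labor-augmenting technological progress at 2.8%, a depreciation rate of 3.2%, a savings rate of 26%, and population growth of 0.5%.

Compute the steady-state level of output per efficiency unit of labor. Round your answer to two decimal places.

In steady state, investment equals break-even investment: s·k^α = (n + g + δ)·k.
Rearranging, k^(1−α) = s / (n + g + δ).
k^0.75 = 0.26 / (0.005 + 0.028 + 0.032) = 0.26 / 0.065 = 4.0000
k* = 4.0000^(1/0.75) ≈ 6.3496
y* = (k*)^α = 6.3496^0.25 ≈ 1.5874

y* ≈ 1.59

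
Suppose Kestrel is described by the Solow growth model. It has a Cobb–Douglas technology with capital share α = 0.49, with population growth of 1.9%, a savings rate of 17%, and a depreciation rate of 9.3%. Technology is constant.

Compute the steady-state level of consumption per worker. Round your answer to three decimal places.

c* = 1.239

In steady state, investment equals break-even investment: s·k^α = (n + δ)·k.
Dividing both sides by k: k^(1−α) = s / (n + δ).
k^0.51 = 0.17 / (0.019 + 0.093) = 0.17 / 0.112 = 1.5179
k* = 1.5179^(1/0.51) ≈ 2.2666
y* = (k*)^α = 2.2666^0.49 ≈ 1.4933
c* = (1 − s)·y* = (1 − 0.17) × 1.4933 ≈ 1.2394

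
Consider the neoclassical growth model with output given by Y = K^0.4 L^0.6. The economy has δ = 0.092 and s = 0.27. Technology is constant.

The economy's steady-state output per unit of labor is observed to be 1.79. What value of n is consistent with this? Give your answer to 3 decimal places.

At the steady state, Δk = 0, so s·k^α = (n + δ)·k.
Since y* = [s/(n + δ)]^(α/(1−α)), we have s/(n + δ) = (y*)^((1−α)/α) = 1.79^1.5 = 2.3949.
Therefore n + δ = s / 2.3949 = 0.27 / 2.3949 = 0.1127, so n = 0.1127 − 0.092 = 0.0207.

n ≈ 0.021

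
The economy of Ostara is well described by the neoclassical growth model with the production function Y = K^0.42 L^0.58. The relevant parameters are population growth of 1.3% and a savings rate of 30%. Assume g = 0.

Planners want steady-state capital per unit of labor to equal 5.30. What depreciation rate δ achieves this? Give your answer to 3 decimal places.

Steady state requires s·f(k) = (n + δ)·k, i.e. s·k^α = (n + δ)·k.
So s / (n + δ) = (k*)^(1−α) = 5.30^0.58 = 2.6308.
Therefore n + δ = s / 2.6308 = 0.30 / 2.6308 = 0.1140, so δ = 0.1140 − 0.013 = 0.1010.

δ ≈ 0.101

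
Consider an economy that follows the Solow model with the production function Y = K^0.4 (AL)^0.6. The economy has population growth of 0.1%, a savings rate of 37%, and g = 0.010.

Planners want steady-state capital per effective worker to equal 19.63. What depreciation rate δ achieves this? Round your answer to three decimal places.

At the steady state, Δk = 0, so s·k^α = (n + g + δ)·k.
So s / (n + g + δ) = (k*)^(1−α) = 19.63^0.6 = 5.9669.
Therefore n + g + δ = s / 5.9669 = 0.37 / 5.9669 = 0.0620, so δ = 0.0620 − 0.011 = 0.0510.

δ ≈ 0.051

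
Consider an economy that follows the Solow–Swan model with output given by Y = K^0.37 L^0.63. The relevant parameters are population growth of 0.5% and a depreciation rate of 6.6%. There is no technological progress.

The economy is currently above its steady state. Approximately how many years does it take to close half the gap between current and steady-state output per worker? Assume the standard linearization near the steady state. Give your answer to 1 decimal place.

Near the steady state the convergence rate is λ = (1 − α)(n + δ).
λ = (1 − 0.37) × 0.071 = 0.63 × 0.071 = 0.04473
Half-life = ln 2 / λ = 0.6931 / 0.04473 ≈ 15.50 years

about 15.5 years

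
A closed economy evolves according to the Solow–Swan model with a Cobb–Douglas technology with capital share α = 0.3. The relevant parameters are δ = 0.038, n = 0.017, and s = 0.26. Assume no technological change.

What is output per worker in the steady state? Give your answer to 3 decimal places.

y* ≈ 1.946

At the steady state, Δk = 0, so s·k^α = (n + δ)·k.
Rearranging, k^(1−α) = s / (n + δ).
k^0.7 = 0.26 / (0.017 + 0.038) = 0.26 / 0.055 = 4.7273
k* = 4.7273^(1/0.7) ≈ 9.1988
y* = (k*)^α = 9.1988^0.3 ≈ 1.9459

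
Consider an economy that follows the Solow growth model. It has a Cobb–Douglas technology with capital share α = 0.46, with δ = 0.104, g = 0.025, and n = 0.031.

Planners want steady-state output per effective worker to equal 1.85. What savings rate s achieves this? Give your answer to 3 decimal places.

At the steady state, Δk = 0, so s·k^α = (n + g + δ)·k.
Since y* = [s/(n + g + δ)]^(α/(1−α)), we have s/(n + g + δ) = (y*)^((1−α)/α) = 1.85^1.1739 = 2.0589.
Therefore s = 2.0589 × (n + g + δ) = 2.0589 × 0.160 = 0.3294.

s ≈ 0.329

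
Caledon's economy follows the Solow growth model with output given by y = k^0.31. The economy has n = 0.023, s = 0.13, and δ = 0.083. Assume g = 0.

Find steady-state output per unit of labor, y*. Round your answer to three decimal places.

y* = 1.096

At the steady state, Δk = 0, so s·k^α = (n + δ)·k.
Rearranging, k^(1−α) = s / (n + δ).
k^0.69 = 0.13 / (0.023 + 0.083) = 0.13 / 0.106 = 1.2264
k* = 1.2264^(1/0.69) ≈ 1.3442
y* = (k*)^α = 1.3442^0.31 ≈ 1.0960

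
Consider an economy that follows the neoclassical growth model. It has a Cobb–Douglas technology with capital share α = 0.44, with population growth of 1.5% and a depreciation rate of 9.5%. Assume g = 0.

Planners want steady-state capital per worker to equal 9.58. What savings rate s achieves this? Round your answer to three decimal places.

In steady state, investment equals break-even investment: s·k^α = (n + δ)·k.
So s / (n + δ) = (k*)^(1−α) = 9.58^0.56 = 3.5446.
Therefore s = 3.5446 × (n + δ) = 3.5446 × 0.110 = 0.3899.

s ≈ 0.390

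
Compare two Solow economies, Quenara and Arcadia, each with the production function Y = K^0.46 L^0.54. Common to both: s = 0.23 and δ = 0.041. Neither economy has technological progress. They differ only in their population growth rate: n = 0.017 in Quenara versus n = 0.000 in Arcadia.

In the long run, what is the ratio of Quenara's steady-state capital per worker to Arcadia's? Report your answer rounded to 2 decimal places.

k*_Q / k*_A ≈ 0.53

Steady-state k* = [s/(n + δ)]^(1/(1−α)), so the ratio is [ (s_Q/(n + δ)_Q) / (s_A/(n + δ)_A) ]^1.8519.
s_Q/(n + δ)_Q = 0.23/0.058 = 3.9655; s_A/(n + δ)_A = 0.23/0.041 = 5.6098.
Ratio = (3.9655/5.6098)^1.8519 = 0.7069^1.8519 ≈ 0.5260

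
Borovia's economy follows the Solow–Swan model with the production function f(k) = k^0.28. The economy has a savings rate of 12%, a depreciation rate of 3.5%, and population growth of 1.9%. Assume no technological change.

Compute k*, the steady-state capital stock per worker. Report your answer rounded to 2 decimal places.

k* ≈ 3.03

In steady state, investment equals break-even investment: s·k^α = (n + δ)·k.
Rearranging, k^(1−α) = s / (n + δ).
k^0.72 = 0.12 / (0.019 + 0.035) = 0.12 / 0.054 = 2.2222
k* = 2.2222^(1/0.72) ≈ 3.0314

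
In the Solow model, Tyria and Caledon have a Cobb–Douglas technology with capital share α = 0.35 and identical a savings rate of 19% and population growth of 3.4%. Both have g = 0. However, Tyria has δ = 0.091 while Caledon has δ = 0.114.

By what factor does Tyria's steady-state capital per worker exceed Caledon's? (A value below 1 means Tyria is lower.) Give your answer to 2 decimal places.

ratio ≈ 1.30

Steady-state k* = [s/(n + δ)]^(1/(1−α)), so the ratio is [ (s_T/(n + δ)_T) / (s_C/(n + δ)_C) ]^1.5385.
s_T/(n + δ)_T = 0.19/0.125 = 1.5200; s_C/(n + δ)_C = 0.19/0.148 = 1.2838.
Ratio = (1.5200/1.2838)^1.5385 = 1.1840^1.5385 ≈ 1.2967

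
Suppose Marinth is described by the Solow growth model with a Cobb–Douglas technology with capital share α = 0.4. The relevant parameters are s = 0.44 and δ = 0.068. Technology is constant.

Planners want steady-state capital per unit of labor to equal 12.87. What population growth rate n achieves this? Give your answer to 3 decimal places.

n ≈ 0.027

Steady state requires s·f(k) = (n + δ)·k, i.e. s·k^α = (n + δ)·k.
So s / (n + δ) = (k*)^(1−α) = 12.87^0.6 = 4.6318.
Therefore n + δ = s / 4.6318 = 0.44 / 4.6318 = 0.0950, so n = 0.0950 − 0.068 = 0.0270.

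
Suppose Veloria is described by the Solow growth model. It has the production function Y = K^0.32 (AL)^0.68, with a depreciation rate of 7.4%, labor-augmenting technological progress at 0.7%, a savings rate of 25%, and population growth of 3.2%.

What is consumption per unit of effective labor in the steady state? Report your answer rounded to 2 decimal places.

c* = 1.09

In steady state, investment equals break-even investment: s·k^α = (n + g + δ)·k.
Rearranging, k^(1−α) = s / (n + g + δ).
k^0.68 = 0.25 / (0.032 + 0.007 + 0.074) = 0.25 / 0.113 = 2.2124
k* = 2.2124^(1/0.68) ≈ 3.2148
y* = (k*)^α = 3.2148^0.32 ≈ 1.4531
c* = (1 − s)·y* = (1 − 0.25) × 1.4531 ≈ 1.0898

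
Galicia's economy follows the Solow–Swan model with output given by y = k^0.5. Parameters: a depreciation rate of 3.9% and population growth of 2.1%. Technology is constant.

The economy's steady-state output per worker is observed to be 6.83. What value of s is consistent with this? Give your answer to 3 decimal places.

At the steady state, Δk = 0, so s·k^α = (n + δ)·k.
Since y* = [s/(n + δ)]^(α/(1−α)), we have s/(n + δ) = (y*)^((1−α)/α) = 6.83^1 = 6.8300.
Therefore s = 6.8300 × (n + δ) = 6.8300 × 0.060 = 0.4098.

s ≈ 0.410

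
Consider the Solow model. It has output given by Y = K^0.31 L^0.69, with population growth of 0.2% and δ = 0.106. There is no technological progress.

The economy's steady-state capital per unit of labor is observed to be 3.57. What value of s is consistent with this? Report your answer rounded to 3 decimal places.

In steady state, investment equals break-even investment: s·k^α = (n + δ)·k.
So s / (n + δ) = (k*)^(1−α) = 3.57^0.69 = 2.4063.
Therefore s = 2.4063 × (n + δ) = 2.4063 × 0.108 = 0.2599.

s ≈ 0.260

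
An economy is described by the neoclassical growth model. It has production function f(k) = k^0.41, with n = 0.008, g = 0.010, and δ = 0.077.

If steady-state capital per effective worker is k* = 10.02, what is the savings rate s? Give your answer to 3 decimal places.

Steady state requires s·f(k) = (n + g + δ)·k, i.e. s·k^α = (n + g + δ)·k.
So s / (n + g + δ) = (k*)^(1−α) = 10.02^0.59 = 3.8950.
Therefore s = 3.8950 × (n + g + δ) = 3.8950 × 0.095 = 0.3700.

s ≈ 0.370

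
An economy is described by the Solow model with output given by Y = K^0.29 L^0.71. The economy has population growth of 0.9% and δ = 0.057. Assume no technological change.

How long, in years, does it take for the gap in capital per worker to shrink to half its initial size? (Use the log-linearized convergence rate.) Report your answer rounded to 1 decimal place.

t_½ ≈ 14.8 years

Near the steady state the convergence rate is λ = (1 − α)(n + δ).
λ = (1 − 0.29) × 0.066 = 0.71 × 0.066 = 0.04686
Half-life = ln 2 / λ = 0.6931 / 0.04686 ≈ 14.79 years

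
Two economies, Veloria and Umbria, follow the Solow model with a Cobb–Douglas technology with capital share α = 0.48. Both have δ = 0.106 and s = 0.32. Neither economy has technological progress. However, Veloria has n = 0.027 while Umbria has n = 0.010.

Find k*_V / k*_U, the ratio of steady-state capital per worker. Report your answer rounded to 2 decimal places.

Steady-state k* = [s/(n + δ)]^(1/(1−α)), so the ratio is [ (s_V/(n + δ)_V) / (s_U/(n + δ)_U) ]^1.9231.
s_V/(n + δ)_V = 0.32/0.133 = 2.4060; s_U/(n + δ)_U = 0.32/0.116 = 2.7586.
Ratio = (2.4060/2.7586)^1.9231 = 0.8722^1.9231 ≈ 0.7688

ratio ≈ 0.77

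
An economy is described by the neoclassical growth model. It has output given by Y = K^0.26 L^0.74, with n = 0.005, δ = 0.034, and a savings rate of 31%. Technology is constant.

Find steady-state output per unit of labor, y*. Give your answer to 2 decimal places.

y* = 2.07

In steady state, investment equals break-even investment: s·k^α = (n + δ)·k.
Rearranging, k^(1−α) = s / (n + δ).
k^0.74 = 0.31 / (0.005 + 0.034) = 0.31 / 0.039 = 7.9487
k* = 7.9487^(1/0.74) ≈ 16.4671
y* = (k*)^α = 16.4671^0.26 ≈ 2.0717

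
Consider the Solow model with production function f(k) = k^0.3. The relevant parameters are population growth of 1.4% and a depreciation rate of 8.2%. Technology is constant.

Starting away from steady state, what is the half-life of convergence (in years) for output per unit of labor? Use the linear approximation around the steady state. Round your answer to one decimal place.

Near the steady state the convergence rate is λ = (1 − α)(n + δ).
λ = (1 − 0.3) × 0.096 = 0.7 × 0.096 = 0.0672
Half-life = ln 2 / λ = 0.6931 / 0.0672 ≈ 10.31 years

t_½ ≈ 10.3 years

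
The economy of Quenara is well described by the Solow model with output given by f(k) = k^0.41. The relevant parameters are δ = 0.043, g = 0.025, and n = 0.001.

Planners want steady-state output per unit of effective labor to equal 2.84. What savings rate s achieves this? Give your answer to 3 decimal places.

Steady state requires s·f(k) = (n + g + δ)·k, i.e. s·k^α = (n + g + δ)·k.
Since y* = [s/(n + g + δ)]^(α/(1−α)), we have s/(n + g + δ) = (y*)^((1−α)/α) = 2.84^1.439 = 4.4908.
Therefore s = 4.4908 × (n + g + δ) = 4.4908 × 0.069 = 0.3099.

s ≈ 0.310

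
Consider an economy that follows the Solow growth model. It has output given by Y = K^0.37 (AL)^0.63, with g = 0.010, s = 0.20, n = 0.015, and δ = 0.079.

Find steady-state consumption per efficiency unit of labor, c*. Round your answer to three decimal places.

c* ≈ 1.175

Steady state requires s·f(k) = (n + g + δ)·k, i.e. s·k^α = (n + g + δ)·k.
Dividing both sides by k: k^(1−α) = s / (n + g + δ).
k^0.63 = 0.20 / (0.015 + 0.010 + 0.079) = 0.20 / 0.104 = 1.9231
k* = 1.9231^(1/0.63) ≈ 2.8236
y* = (k*)^α = 2.8236^0.37 ≈ 1.4682
c* = (1 − s)·y* = (1 − 0.20) × 1.4682 ≈ 1.1746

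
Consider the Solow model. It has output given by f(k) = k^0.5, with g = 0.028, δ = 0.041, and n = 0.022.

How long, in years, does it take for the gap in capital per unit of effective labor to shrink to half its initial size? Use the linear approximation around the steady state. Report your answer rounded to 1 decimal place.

Near the steady state the convergence rate is λ = (1 − α)(n + g + δ).
λ = (1 − 0.5) × 0.091 = 0.5 × 0.091 = 0.0455
Half-life = ln 2 / λ = 0.6931 / 0.0455 ≈ 15.23 years

t_½ ≈ 15.2 years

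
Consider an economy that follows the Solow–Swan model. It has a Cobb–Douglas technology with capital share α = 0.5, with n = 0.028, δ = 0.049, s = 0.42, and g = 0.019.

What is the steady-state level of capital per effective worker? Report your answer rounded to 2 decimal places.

k* ≈ 19.14

In steady state, investment equals break-even investment: s·k^α = (n + g + δ)·k.
Dividing both sides by k: k^(1−α) = s / (n + g + δ).
k^0.5 = 0.42 / (0.028 + 0.019 + 0.049) = 0.42 / 0.096 = 4.3750
k* = 4.3750^(1/0.5) ≈ 19.1406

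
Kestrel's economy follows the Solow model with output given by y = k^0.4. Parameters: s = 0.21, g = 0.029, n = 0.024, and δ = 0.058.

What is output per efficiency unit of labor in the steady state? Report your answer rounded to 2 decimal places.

In steady state, investment equals break-even investment: s·k^α = (n + g + δ)·k.
Dividing both sides by k: k^(1−α) = s / (n + g + δ).
k^0.6 = 0.21 / (0.024 + 0.029 + 0.058) = 0.21 / 0.111 = 1.8919
k* = 1.8919^(1/0.6) ≈ 2.8940
y* = (k*)^α = 2.8940^0.4 ≈ 1.5297

y* ≈ 1.53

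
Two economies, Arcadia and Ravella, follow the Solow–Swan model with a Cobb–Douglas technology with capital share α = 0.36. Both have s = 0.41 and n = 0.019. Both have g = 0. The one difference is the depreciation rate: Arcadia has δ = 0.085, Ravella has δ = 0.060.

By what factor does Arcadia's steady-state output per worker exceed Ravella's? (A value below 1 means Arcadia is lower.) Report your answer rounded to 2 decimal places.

Steady-state y* = [s/(n + δ)]^(α/(1−α)), so the ratio is [ (s_A/(n + δ)_A) / (s_R/(n + δ)_R) ]^0.5625.
s_A/(n + δ)_A = 0.41/0.104 = 3.9423; s_R/(n + δ)_R = 0.41/0.079 = 5.1899.
Ratio = (3.9423/5.1899)^0.5625 = 0.7596^0.5625 ≈ 0.8567

ratio ≈ 0.86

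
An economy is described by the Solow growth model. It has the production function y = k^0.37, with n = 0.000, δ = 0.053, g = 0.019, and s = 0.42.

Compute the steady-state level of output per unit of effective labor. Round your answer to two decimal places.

y* = 2.82

Steady state requires s·f(k) = (n + g + δ)·k, i.e. s·k^α = (n + g + δ)·k.
Dividing both sides by k: k^(1−α) = s / (n + g + δ).
k^0.63 = 0.42 / (0.000 + 0.019 + 0.053) = 0.42 / 0.072 = 5.8333
k* = 5.8333^(1/0.63) ≈ 16.4338
y* = (k*)^α = 16.4338^0.37 ≈ 2.8172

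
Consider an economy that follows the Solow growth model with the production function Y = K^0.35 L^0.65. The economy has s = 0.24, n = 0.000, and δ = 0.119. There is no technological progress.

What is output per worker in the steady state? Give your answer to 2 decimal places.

y* = 1.46

At the steady state, Δk = 0, so s·k^α = (n + δ)·k.
Rearranging, k^(1−α) = s / (n + δ).
k^0.65 = 0.24 / (0.000 + 0.119) = 0.24 / 0.119 = 2.0168
k* = 2.0168^(1/0.65) ≈ 2.9425
y* = (k*)^α = 2.9425^0.35 ≈ 1.4590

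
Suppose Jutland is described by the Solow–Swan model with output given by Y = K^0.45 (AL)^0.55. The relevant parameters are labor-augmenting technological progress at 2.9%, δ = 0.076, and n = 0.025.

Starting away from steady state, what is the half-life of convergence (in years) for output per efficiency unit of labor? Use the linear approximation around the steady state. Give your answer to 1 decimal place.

Near the steady state the convergence rate is λ = (1 − α)(n + g + δ).
λ = (1 − 0.45) × 0.130 = 0.55 × 0.130 = 0.0715
Half-life = ln 2 / λ = 0.6931 / 0.0715 ≈ 9.69 years

t_½ ≈ 9.7 years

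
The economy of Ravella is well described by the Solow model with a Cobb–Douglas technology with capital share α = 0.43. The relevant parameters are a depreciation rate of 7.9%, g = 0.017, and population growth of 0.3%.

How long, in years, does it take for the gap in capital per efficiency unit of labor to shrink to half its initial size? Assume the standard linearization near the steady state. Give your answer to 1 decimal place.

Near the steady state the convergence rate is λ = (1 − α)(n + g + δ).
λ = (1 − 0.43) × 0.099 = 0.57 × 0.099 = 0.05643
Half-life = ln 2 / λ = 0.6931 / 0.05643 ≈ 12.28 years

half-life ≈ 12.3 years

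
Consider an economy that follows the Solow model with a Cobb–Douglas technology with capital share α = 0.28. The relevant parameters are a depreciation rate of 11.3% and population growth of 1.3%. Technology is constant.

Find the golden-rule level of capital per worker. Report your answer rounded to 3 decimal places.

k_gold ≈ 3.031

The golden rule sets f'(k) = n + δ, i.e. α·k^(α−1) = n + δ.
So k^(1−α) = α / (n + δ) = 0.28 / 0.126 = 2.2222.
k_gold = 2.2222^(1/0.72) ≈ 3.0314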